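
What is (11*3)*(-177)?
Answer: -5841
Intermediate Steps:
(11*3)*(-177) = 33*(-177) = -5841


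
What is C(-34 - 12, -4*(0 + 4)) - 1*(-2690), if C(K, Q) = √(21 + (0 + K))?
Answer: 2690 + 5*I ≈ 2690.0 + 5.0*I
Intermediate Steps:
C(K, Q) = √(21 + K)
C(-34 - 12, -4*(0 + 4)) - 1*(-2690) = √(21 + (-34 - 12)) - 1*(-2690) = √(21 - 46) + 2690 = √(-25) + 2690 = 5*I + 2690 = 2690 + 5*I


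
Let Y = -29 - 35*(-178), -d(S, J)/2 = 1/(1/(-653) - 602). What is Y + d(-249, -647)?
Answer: 2437657813/393107 ≈ 6201.0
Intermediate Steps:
d(S, J) = 1306/393107 (d(S, J) = -2/(1/(-653) - 602) = -2/(-1/653 - 602) = -2/(-393107/653) = -2*(-653/393107) = 1306/393107)
Y = 6201 (Y = -29 + 6230 = 6201)
Y + d(-249, -647) = 6201 + 1306/393107 = 2437657813/393107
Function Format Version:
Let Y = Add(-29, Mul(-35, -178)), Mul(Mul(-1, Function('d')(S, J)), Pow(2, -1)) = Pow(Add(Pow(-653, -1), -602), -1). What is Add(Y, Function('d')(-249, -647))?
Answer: Rational(2437657813, 393107) ≈ 6201.0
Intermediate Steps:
Function('d')(S, J) = Rational(1306, 393107) (Function('d')(S, J) = Mul(-2, Pow(Add(Pow(-653, -1), -602), -1)) = Mul(-2, Pow(Add(Rational(-1, 653), -602), -1)) = Mul(-2, Pow(Rational(-393107, 653), -1)) = Mul(-2, Rational(-653, 393107)) = Rational(1306, 393107))
Y = 6201 (Y = Add(-29, 6230) = 6201)
Add(Y, Function('d')(-249, -647)) = Add(6201, Rational(1306, 393107)) = Rational(2437657813, 393107)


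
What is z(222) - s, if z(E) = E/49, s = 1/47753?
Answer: 10601117/2339897 ≈ 4.5306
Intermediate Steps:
s = 1/47753 ≈ 2.0941e-5
z(E) = E/49 (z(E) = E*(1/49) = E/49)
z(222) - s = (1/49)*222 - 1*1/47753 = 222/49 - 1/47753 = 10601117/2339897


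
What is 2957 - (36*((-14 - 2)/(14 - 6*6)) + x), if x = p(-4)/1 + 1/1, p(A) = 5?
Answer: 32173/11 ≈ 2924.8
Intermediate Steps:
x = 6 (x = 5/1 + 1/1 = 5*1 + 1*1 = 5 + 1 = 6)
2957 - (36*((-14 - 2)/(14 - 6*6)) + x) = 2957 - (36*((-14 - 2)/(14 - 6*6)) + 6) = 2957 - (36*(-16/(14 - 36)) + 6) = 2957 - (36*(-16/(-22)) + 6) = 2957 - (36*(-16*(-1/22)) + 6) = 2957 - (36*(8/11) + 6) = 2957 - (288/11 + 6) = 2957 - 1*354/11 = 2957 - 354/11 = 32173/11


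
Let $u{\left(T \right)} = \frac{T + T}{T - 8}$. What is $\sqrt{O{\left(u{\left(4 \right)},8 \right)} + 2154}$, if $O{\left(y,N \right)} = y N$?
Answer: $\sqrt{2138} \approx 46.239$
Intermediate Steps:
$u{\left(T \right)} = \frac{2 T}{-8 + T}$
$O{\left(y,N \right)} = N y$
$\sqrt{O{\left(u{\left(4 \right)},8 \right)} + 2154} = \sqrt{8 \cdot 2 \cdot 4 \frac{1}{-8 + 4} + 2154} = \sqrt{8 \cdot 2 \cdot 4 \frac{1}{-4} + 2154} = \sqrt{8 \cdot 2 \cdot 4 \left(- \frac{1}{4}\right) + 2154} = \sqrt{8 \left(-2\right) + 2154} = \sqrt{-16 + 2154} = \sqrt{2138}$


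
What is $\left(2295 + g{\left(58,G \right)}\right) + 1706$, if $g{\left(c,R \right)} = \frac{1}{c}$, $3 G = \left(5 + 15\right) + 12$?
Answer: $\frac{232059}{58} \approx 4001.0$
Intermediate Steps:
$G = \frac{32}{3}$ ($G = \frac{\left(5 + 15\right) + 12}{3} = \frac{20 + 12}{3} = \frac{1}{3} \cdot 32 = \frac{32}{3} \approx 10.667$)
$\left(2295 + g{\left(58,G \right)}\right) + 1706 = \left(2295 + \frac{1}{58}\right) + 1706 = \frac{133111}{58} + 1706 = \frac{232059}{58}$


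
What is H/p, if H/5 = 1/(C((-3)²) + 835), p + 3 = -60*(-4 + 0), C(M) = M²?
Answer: 5/217092 ≈ 2.3032e-5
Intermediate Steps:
p = 237 (p = -3 - 60*(-4 + 0) = -3 - 60*(-4) = -3 + 240 = 237)
H = 5/916 (H = 5/(((-3)²)² + 835) = 5/(9² + 835) = 5/(81 + 835) = 5/916 ≈ 0.0054585)
H/p = (5/916)/237 = (5/916)*(1/237) = 5/217092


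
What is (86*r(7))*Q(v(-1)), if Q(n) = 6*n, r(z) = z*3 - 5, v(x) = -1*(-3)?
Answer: 24768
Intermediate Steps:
v(x) = 3
r(z) = -5 + 3*z (r(z) = 3*z - 5 = -5 + 3*z)
(86*r(7))*Q(v(-1)) = (86*(-5 + 3*7))*(6*3) = (86*(-5 + 21))*18 = (86*16)*18 = 1376*18 = 24768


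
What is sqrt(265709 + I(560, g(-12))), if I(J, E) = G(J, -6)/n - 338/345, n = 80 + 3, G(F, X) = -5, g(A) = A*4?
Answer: 2*sqrt(54467688957465)/28635 ≈ 515.47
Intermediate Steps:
g(A) = 4*A
n = 83
I(J, E) = -29779/28635 (I(J, E) = -5/83 - 338/345 = -29779/28635)
sqrt(265709 + I(560, g(-12))) = sqrt(265709 - 29779/28635) = sqrt(7608547436/28635) = 2*sqrt(54467688957465)/28635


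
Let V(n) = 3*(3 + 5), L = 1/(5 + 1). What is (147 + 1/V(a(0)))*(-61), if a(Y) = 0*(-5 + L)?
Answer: -215269/24 ≈ -8969.5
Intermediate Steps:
L = ⅙ (L = 1/6 = ⅙ ≈ 0.16667)
a(Y) = 0 (a(Y) = 0*(-5 + ⅙) = 0*(-29/6) = 0)
V(n) = 24 (V(n) = 3*8 = 24)
(147 + 1/V(a(0)))*(-61) = (147 + 1/24)*(-61) = (3529/24)*(-61) = -215269/24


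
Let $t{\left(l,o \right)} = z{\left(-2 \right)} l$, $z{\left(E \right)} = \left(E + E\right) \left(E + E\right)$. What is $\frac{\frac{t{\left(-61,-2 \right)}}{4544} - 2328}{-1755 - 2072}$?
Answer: $\frac{661213}{1086868} \approx 0.60837$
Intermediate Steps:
$z{\left(E \right)} = 4 E^{2}$ ($z{\left(E \right)} = 2 E 2 E = 4 E^{2}$)
$t{\left(l,o \right)} = 16 l$ ($t{\left(l,o \right)} = 4 \left(-2\right)^{2} l = 4 \cdot 4 l = 16 l$)
$\frac{\frac{t{\left(-61,-2 \right)}}{4544} - 2328}{-1755 - 2072} = \frac{\frac{16 \left(-61\right)}{4544} - 2328}{-1755 - 2072} = \frac{\left(-976\right) \frac{1}{4544} - 2328}{-3827} = \left(- \frac{61}{284} - 2328\right) \left(- \frac{1}{3827}\right) = \left(- \frac{661213}{284}\right) \left(- \frac{1}{3827}\right) = \frac{661213}{1086868}$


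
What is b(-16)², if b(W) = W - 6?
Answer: 484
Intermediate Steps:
b(W) = -6 + W
b(-16)² = (-6 - 16)² = (-22)² = 484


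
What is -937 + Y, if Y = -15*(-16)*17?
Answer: 3143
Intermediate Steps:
Y = 4080 (Y = 240*17 = 4080)
-937 + Y = -937 + 4080 = 3143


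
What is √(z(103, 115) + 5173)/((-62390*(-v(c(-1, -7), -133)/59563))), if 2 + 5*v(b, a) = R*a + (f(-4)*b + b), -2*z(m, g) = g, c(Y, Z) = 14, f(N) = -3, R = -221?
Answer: 59563*√20462/732783028 ≈ 0.011627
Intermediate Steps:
z(m, g) = -g/2
v(b, a) = -⅖ - 221*a/5 - 2*b/5 (v(b, a) = -⅖ + (-221*a + (-3*b + b))/5 = -⅖ + (-221*a - 2*b)/5 = -⅖ + (-221*a/5 - 2*b/5) = -⅖ - 221*a/5 - 2*b/5)
√(z(103, 115) + 5173)/((-62390*(-v(c(-1, -7), -133)/59563))) = √(-½*115 + 5173)/((-62390/((-59563/(-⅖ - 221/5*(-133) - ⅖*14))))) = √(-115/2 + 5173)/((-62390/((-59563/(-⅖ + 29393/5 - 28/5))))) = √(10231/2)/((-62390/((-59563/29363/5)))) = (√20462/2)/((-62390/((-59563*5/29363)))) = (√20462/2)/((-62390/(-297815/29363))) = (√20462/2)/((-62390*(-29363/297815))) = (√20462/2)/(366391514/59563) = (√20462/2)*(59563/366391514) = 59563*√20462/732783028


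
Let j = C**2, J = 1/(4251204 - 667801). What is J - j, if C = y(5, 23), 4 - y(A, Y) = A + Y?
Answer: -2064040127/3583403 ≈ -576.00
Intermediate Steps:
y(A, Y) = 4 - A - Y (y(A, Y) = 4 - (A + Y) = 4 + (-A - Y) = 4 - A - Y)
C = -24 (C = 4 - 1*5 - 1*23 = 4 - 5 - 23 = -24)
J = 1/3583403 ≈ 2.7906e-7
j = 576 (j = (-24)**2 = 576)
J - j = 1/3583403 - 1*576 = 1/3583403 - 576 = -2064040127/3583403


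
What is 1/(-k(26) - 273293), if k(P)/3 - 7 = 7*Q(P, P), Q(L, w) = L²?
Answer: -1/287510 ≈ -3.4781e-6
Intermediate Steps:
k(P) = 21 + 21*P² (k(P) = 21 + 3*(7*P²) = 21 + 21*P²)
1/(-k(26) - 273293) = 1/(-(21 + 21*26²) - 273293) = 1/(-(21 + 21*676) - 273293) = 1/(-(21 + 14196) - 273293) = 1/(-1*14217 - 273293) = 1/(-14217 - 273293) = 1/(-287510) = -1/287510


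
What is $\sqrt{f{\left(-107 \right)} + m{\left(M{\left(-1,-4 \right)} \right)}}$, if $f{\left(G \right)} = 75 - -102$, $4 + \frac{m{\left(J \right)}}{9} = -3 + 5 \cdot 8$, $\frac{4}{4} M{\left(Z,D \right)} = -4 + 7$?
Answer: $\sqrt{474} \approx 21.772$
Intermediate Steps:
$M{\left(Z,D \right)} = 3$ ($M{\left(Z,D \right)} = -4 + 7 = 3$)
$m{\left(J \right)} = 297$ ($m{\left(J \right)} = -36 + 9 \left(-3 + 5 \cdot 8\right) = -36 + 9 \left(-3 + 40\right) = -36 + 9 \cdot 37 = -36 + 333 = 297$)
$f{\left(G \right)} = 177$ ($f{\left(G \right)} = 75 + 102 = 177$)
$\sqrt{f{\left(-107 \right)} + m{\left(M{\left(-1,-4 \right)} \right)}} = \sqrt{177 + 297} = \sqrt{474}$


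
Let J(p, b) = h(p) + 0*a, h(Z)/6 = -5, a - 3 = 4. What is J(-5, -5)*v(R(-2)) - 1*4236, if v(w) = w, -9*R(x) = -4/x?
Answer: -12688/3 ≈ -4229.3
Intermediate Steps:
R(x) = 4/(9*x) (R(x) = -(-4)/(9*x) = 4/(9*x))
a = 7 (a = 3 + 4 = 7)
h(Z) = -30 (h(Z) = 6*(-5) = -30)
J(p, b) = -30 (J(p, b) = -30 + 0*7 = -30 + 0 = -30)
J(-5, -5)*v(R(-2)) - 1*4236 = -40/(3*(-2)) - 1*4236 = -40*(-1)/(3*2) - 4236 = -30*(-2/9) - 4236 = 20/3 - 4236 = -12688/3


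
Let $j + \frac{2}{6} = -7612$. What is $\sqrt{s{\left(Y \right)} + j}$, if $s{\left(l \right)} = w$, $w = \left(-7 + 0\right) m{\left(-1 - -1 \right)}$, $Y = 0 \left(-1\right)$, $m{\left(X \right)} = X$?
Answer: $\frac{i \sqrt{68511}}{3} \approx 87.249 i$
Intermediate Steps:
$j = - \frac{22837}{3}$ ($j = - \frac{1}{3} - 7612 = - \frac{22837}{3} \approx -7612.3$)
$Y = 0$
$w = 0$ ($w = \left(-7 + 0\right) \left(-1 - -1\right) = - 7 \left(-1 + 1\right) = \left(-7\right) 0 = 0$)
$s{\left(l \right)} = 0$
$\sqrt{s{\left(Y \right)} + j} = \sqrt{0 - \frac{22837}{3}} = \sqrt{- \frac{22837}{3}} = \frac{i \sqrt{68511}}{3}$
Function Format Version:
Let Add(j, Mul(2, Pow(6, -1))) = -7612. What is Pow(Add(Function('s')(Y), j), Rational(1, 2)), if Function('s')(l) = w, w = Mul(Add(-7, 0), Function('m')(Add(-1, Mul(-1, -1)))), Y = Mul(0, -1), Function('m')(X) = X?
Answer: Mul(Rational(1, 3), I, Pow(68511, Rational(1, 2))) ≈ Mul(87.249, I)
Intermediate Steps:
j = Rational(-22837, 3) (j = Add(Rational(-1, 3), -7612) = Rational(-22837, 3) ≈ -7612.3)
Y = 0
w = 0 (w = Mul(Add(-7, 0), Add(-1, Mul(-1, -1))) = Mul(-7, Add(-1, 1)) = Mul(-7, 0) = 0)
Function('s')(l) = 0
Pow(Add(Function('s')(Y), j), Rational(1, 2)) = Pow(Add(0, Rational(-22837, 3)), Rational(1, 2)) = Pow(Rational(-22837, 3), Rational(1, 2)) = Mul(Rational(1, 3), I, Pow(68511, Rational(1, 2)))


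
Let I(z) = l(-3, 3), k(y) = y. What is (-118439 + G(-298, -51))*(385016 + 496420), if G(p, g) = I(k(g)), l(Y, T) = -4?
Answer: -104399924148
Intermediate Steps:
I(z) = -4
G(p, g) = -4
(-118439 + G(-298, -51))*(385016 + 496420) = (-118439 - 4)*(385016 + 496420) = -118443*881436 = -104399924148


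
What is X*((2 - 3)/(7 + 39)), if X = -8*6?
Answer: 24/23 ≈ 1.0435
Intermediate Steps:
X = -48
X*((2 - 3)/(7 + 39)) = -48*(2 - 3)/(7 + 39) = -(-48)/46 = -48*(-1/46) = 24/23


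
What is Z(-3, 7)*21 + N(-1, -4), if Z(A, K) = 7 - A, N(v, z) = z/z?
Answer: 211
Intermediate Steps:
N(v, z) = 1
Z(-3, 7)*21 + N(-1, -4) = (7 - 1*(-3))*21 + 1 = (7 + 3)*21 + 1 = 10*21 + 1 = 210 + 1 = 211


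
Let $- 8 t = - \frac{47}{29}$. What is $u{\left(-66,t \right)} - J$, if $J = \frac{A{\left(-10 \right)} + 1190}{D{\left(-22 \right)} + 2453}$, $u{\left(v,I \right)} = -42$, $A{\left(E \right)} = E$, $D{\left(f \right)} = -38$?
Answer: $- \frac{20522}{483} \approx -42.489$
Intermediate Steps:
$t = \frac{47}{232}$ ($t = - \frac{\left(-47\right) \frac{1}{29}}{8} = \left(- \frac{1}{8}\right) \left(- \frac{47}{29}\right) = \frac{47}{232} \approx 0.20259$)
$J = \frac{236}{483}$ ($J = \frac{-10 + 1190}{-38 + 2453} = \frac{1180}{2415} = 1180 \cdot \frac{1}{2415} = \frac{236}{483} \approx 0.48861$)
$u{\left(-66,t \right)} - J = -42 - \frac{236}{483} = - \frac{20522}{483}$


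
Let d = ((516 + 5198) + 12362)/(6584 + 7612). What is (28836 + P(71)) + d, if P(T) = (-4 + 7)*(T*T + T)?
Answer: 156770947/3549 ≈ 44173.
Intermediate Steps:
d = 4519/3549 (d = (5714 + 12362)/14196 = 18076*(1/14196) = 4519/3549 ≈ 1.2733)
P(T) = 3*T + 3*T**2 (P(T) = 3*(T**2 + T) = 3*(T + T**2) = 3*T + 3*T**2)
(28836 + P(71)) + d = (28836 + 3*71*(1 + 71)) + 4519/3549 = (28836 + 3*71*72) + 4519/3549 = (28836 + 15336) + 4519/3549 = 44172 + 4519/3549 = 156770947/3549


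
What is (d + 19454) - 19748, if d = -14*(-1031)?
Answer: 14140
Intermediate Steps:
d = 14434
(d + 19454) - 19748 = (14434 + 19454) - 19748 = 33888 - 19748 = 14140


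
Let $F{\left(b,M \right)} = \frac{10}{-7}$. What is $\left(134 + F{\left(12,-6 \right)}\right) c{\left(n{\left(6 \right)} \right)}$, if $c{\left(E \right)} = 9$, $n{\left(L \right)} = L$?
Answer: $\frac{8352}{7} \approx 1193.1$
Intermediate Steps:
$F{\left(b,M \right)} = - \frac{10}{7}$ ($F{\left(b,M \right)} = 10 \left(- \frac{1}{7}\right) = - \frac{10}{7}$)
$\left(134 + F{\left(12,-6 \right)}\right) c{\left(n{\left(6 \right)} \right)} = \left(134 - \frac{10}{7}\right) 9 = \frac{928}{7} \cdot 9 = \frac{8352}{7}$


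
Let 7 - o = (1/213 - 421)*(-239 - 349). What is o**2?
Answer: 308888182296225/5041 ≈ 6.1275e+10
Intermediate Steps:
o = -17575215/71 (o = 7 - (1/213 - 421)*(-239 - 349) = 7 - (1/213 - 421)*(-588) = 7 - (-89672)*(-588)/213 = 7 - 1*17575712/71 = 7 - 17575712/71 = -17575215/71 ≈ -2.4754e+5)
o**2 = (-17575215/71)**2 = 308888182296225/5041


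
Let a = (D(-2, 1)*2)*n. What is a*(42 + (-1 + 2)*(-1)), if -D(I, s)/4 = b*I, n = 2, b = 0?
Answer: 0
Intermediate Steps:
D(I, s) = 0 (D(I, s) = -0*I = -4*0 = 0)
a = 0 (a = (0*2)*2 = 0*2 = 0)
a*(42 + (-1 + 2)*(-1)) = 0*(42 + (-1 + 2)*(-1)) = 0*(42 + 1*(-1)) = 0*(42 - 1) = 0*41 = 0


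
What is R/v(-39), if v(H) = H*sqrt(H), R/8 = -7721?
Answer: -61768*I*sqrt(39)/1521 ≈ -253.61*I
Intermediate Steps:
R = -61768 (R = 8*(-7721) = -61768)
v(H) = H**(3/2)
R/v(-39) = -61768*I*sqrt(39)/1521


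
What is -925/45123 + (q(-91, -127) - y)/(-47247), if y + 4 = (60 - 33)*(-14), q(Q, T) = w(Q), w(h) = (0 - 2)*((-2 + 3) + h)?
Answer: -23020867/710642127 ≈ -0.032394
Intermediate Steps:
w(h) = -2 - 2*h (w(h) = -2*(1 + h) = -2 - 2*h)
q(Q, T) = -2 - 2*Q
y = -382 (y = -4 + (60 - 33)*(-14) = -4 + 27*(-14) = -4 - 378 = -382)
-925/45123 + (q(-91, -127) - y)/(-47247) = -925/45123 + ((-2 - 2*(-91)) - 1*(-382))/(-47247) = -925*1/45123 + ((-2 + 182) + 382)*(-1/47247) = -925/45123 + (180 + 382)*(-1/47247) = -925/45123 + 562*(-1/47247) = -925/45123 - 562/47247 = -23020867/710642127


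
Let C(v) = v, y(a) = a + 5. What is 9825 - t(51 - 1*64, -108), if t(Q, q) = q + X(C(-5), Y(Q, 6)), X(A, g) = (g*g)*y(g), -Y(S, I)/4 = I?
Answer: 20877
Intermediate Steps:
Y(S, I) = -4*I
y(a) = 5 + a
X(A, g) = g²*(5 + g) (X(A, g) = (g*g)*(5 + g) = g²*(5 + g))
t(Q, q) = -10944 + q (t(Q, q) = q + (-4*6)²*(5 - 4*6) = q + (-24)²*(5 - 24) = q + 576*(-19) = q - 10944 = -10944 + q)
9825 - t(51 - 1*64, -108) = 9825 - (-10944 - 108) = 9825 - 1*(-11052) = 9825 + 11052 = 20877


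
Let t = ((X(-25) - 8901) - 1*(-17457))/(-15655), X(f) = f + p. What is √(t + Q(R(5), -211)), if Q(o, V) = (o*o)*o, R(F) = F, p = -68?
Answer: 2*√7935065/505 ≈ 11.156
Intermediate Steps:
X(f) = -68 + f (X(f) = f - 68 = -68 + f)
t = -273/505 (t = (((-68 - 25) - 8901) - 1*(-17457))/(-15655) = ((-93 - 8901) + 17457)*(-1/15655) = (-8994 + 17457)*(-1/15655) = 8463*(-1/15655) = -273/505 ≈ -0.54059)
Q(o, V) = o³ (Q(o, V) = o²*o = o³)
√(t + Q(R(5), -211)) = √(-273/505 + 5³) = √(-273/505 + 125) = √(62852/505) = 2*√7935065/505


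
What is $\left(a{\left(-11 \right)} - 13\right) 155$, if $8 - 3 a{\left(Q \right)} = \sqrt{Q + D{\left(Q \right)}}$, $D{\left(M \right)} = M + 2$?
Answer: $- \frac{4805}{3} - \frac{310 i \sqrt{5}}{3} \approx -1601.7 - 231.06 i$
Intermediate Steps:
$D{\left(M \right)} = 2 + M$
$a{\left(Q \right)} = \frac{8}{3} - \frac{\sqrt{2 + 2 Q}}{3}$ ($a{\left(Q \right)} = \frac{8}{3} - \frac{\sqrt{Q + \left(2 + Q\right)}}{3} = \frac{8}{3} - \frac{\sqrt{2 + 2 Q}}{3}$)
$\left(a{\left(-11 \right)} - 13\right) 155 = \left(\left(\frac{8}{3} - \frac{\sqrt{2 + 2 \left(-11\right)}}{3}\right) - 13\right) 155 = \left(\left(\frac{8}{3} - \frac{\sqrt{2 - 22}}{3}\right) - 13\right) 155 = \left(\left(\frac{8}{3} - \frac{\sqrt{-20}}{3}\right) - 13\right) 155 = \left(\left(\frac{8}{3} - \frac{2 i \sqrt{5}}{3}\right) - 13\right) 155 = \left(- \frac{31}{3} - \frac{2 i \sqrt{5}}{3}\right) 155 = - \frac{4805}{3} - \frac{310 i \sqrt{5}}{3}$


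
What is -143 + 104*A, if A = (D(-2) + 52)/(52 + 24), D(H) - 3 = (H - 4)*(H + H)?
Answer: -663/19 ≈ -34.895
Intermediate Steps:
D(H) = 3 + 2*H*(-4 + H) (D(H) = 3 + (H - 4)*(H + H) = 3 + (-4 + H)*(2*H) = 3 + 2*H*(-4 + H))
A = 79/76 (A = ((3 - 8*(-2) + 2*(-2)**2) + 52)/(52 + 24) = ((3 + 16 + 2*4) + 52)/76 = ((3 + 16 + 8) + 52)*(1/76) = (27 + 52)*(1/76) = 79*(1/76) = 79/76 ≈ 1.0395)
-143 + 104*A = -143 + 104*(79/76) = -143 + 2054/19 = -663/19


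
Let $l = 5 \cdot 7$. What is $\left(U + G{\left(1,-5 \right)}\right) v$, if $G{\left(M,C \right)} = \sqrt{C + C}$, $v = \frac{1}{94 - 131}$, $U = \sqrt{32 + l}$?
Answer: $- \frac{\sqrt{67}}{37} - \frac{i \sqrt{10}}{37} \approx -0.22123 - 0.085467 i$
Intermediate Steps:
$l = 35$
$U = \sqrt{67}$ ($U = \sqrt{32 + 35} = \sqrt{67} \approx 8.1853$)
$v = - \frac{1}{37}$ ($v = \frac{1}{-37} = - \frac{1}{37} \approx -0.027027$)
$G{\left(M,C \right)} = \sqrt{2} \sqrt{C}$ ($G{\left(M,C \right)} = \sqrt{2 C} = \sqrt{2} \sqrt{C}$)
$\left(U + G{\left(1,-5 \right)}\right) v = \left(\sqrt{67} + \sqrt{2} \sqrt{-5}\right) \left(- \frac{1}{37}\right) = \left(\sqrt{67} + \sqrt{2} i \sqrt{5}\right) \left(- \frac{1}{37}\right) = \left(\sqrt{67} + i \sqrt{10}\right) \left(- \frac{1}{37}\right) = - \frac{\sqrt{67}}{37} - \frac{i \sqrt{10}}{37}$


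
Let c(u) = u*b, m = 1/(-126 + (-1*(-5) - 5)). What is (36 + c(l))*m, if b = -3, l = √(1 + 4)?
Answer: -2/7 + √5/42 ≈ -0.23247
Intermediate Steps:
l = √5 ≈ 2.2361
m = -1/126 (m = 1/(-126 + (5 - 5)) = 1/(-126 + 0) = 1/(-126) = -1/126 ≈ -0.0079365)
c(u) = -3*u (c(u) = u*(-3) = -3*u)
(36 + c(l))*m = (36 - 3*√5)*(-1/126) = -2/7 + √5/42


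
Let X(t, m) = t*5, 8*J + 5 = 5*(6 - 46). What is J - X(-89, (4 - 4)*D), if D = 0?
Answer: 3355/8 ≈ 419.38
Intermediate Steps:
J = -205/8 (J = -5/8 + (5*(6 - 46))/8 = -5/8 + (5*(-40))/8 = -5/8 + (⅛)*(-200) = -5/8 - 25 = -205/8 ≈ -25.625)
X(t, m) = 5*t
J - X(-89, (4 - 4)*D) = -205/8 - 5*(-89) = -205/8 - 1*(-445) = -205/8 + 445 = 3355/8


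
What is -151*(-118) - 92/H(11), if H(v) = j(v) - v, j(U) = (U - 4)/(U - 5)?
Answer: 1051814/59 ≈ 17827.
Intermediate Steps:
j(U) = (-4 + U)/(-5 + U)
H(v) = -v + (-4 + v)/(-5 + v) (H(v) = (-4 + v)/(-5 + v) - v = -v + (-4 + v)/(-5 + v))
-151*(-118) - 92/H(11) = -151*(-118) - 92*(-5 + 11)/(-4 + 11 - 1*11*(-5 + 11)) = 17818 - 92*6/(-4 + 11 - 1*11*6) = 17818 - 92*6/(-4 + 11 - 66) = 17818 - 92/((1/6)*(-59)) = 17818 - 92/(-59/6) = 17818 - 92*(-6/59) = 17818 + 552/59 = 1051814/59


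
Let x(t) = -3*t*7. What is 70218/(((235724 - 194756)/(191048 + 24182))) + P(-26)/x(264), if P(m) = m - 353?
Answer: 1163702766431/3154536 ≈ 3.6890e+5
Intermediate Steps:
P(m) = -353 + m
x(t) = -21*t
70218/(((235724 - 194756)/(191048 + 24182))) + P(-26)/x(264) = 70218/(((235724 - 194756)/(191048 + 24182))) + (-353 - 26)/((-21*264)) = 70218/((40968/215230)) - 379/(-5544) = 70218/((40968*(1/215230))) - 379*(-1/5544) = 70218/(20484/107615) + 379/5544 = 70218*(107615/20484) + 379/5544 = 419806115/1138 + 379/5544 = 1163702766431/3154536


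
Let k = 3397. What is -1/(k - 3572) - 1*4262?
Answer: -745849/175 ≈ -4262.0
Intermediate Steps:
-1/(k - 3572) - 1*4262 = -1/(3397 - 3572) - 1*4262 = -1/(-175) - 4262 = -1*(-1/175) - 4262 = 1/175 - 4262 = -745849/175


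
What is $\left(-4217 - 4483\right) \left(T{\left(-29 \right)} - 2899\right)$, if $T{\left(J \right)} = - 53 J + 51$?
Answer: $11405700$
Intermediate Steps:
$T{\left(J \right)} = 51 - 53 J$
$\left(-4217 - 4483\right) \left(T{\left(-29 \right)} - 2899\right) = \left(-4217 - 4483\right) \left(\left(51 - -1537\right) - 2899\right) = - 8700 \left(\left(51 + 1537\right) - 2899\right) = - 8700 \left(1588 - 2899\right) = \left(-8700\right) \left(-1311\right) = 11405700$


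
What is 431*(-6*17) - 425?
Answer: -44387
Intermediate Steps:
431*(-6*17) - 425 = 431*(-102) - 425 = -43962 - 425 = -44387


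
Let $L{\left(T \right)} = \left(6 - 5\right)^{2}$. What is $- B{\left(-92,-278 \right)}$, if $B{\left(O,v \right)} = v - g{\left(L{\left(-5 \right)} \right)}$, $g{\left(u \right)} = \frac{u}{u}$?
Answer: $279$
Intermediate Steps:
$L{\left(T \right)} = 1$ ($L{\left(T \right)} = 1^{2} = 1$)
$g{\left(u \right)} = 1$
$B{\left(O,v \right)} = -1 + v$ ($B{\left(O,v \right)} = v - 1 = -1 + v$)
$- B{\left(-92,-278 \right)} = - (-1 - 278) = \left(-1\right) \left(-279\right) = 279$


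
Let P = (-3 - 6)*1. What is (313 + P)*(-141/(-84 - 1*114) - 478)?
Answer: -4788152/33 ≈ -1.4510e+5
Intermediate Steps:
P = -9 (P = -9*1 = -9)
(313 + P)*(-141/(-84 - 1*114) - 478) = (313 - 9)*(-141/(-84 - 1*114) - 478) = 304*(-141/(-84 - 114) - 478) = 304*(-141/(-198) - 478) = 304*(-141*(-1/198) - 478) = 304*(47/66 - 478) = 304*(-31501/66) = -4788152/33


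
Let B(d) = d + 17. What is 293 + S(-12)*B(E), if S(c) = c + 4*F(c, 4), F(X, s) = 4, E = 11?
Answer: 405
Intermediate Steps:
S(c) = 16 + c (S(c) = c + 4*4 = c + 16 = 16 + c)
B(d) = 17 + d
293 + S(-12)*B(E) = 293 + (16 - 12)*(17 + 11) = 293 + 4*28 = 293 + 112 = 405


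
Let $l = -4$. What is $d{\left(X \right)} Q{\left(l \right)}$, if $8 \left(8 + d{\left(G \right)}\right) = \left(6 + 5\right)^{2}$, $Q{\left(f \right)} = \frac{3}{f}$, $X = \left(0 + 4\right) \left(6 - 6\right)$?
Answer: $- \frac{171}{32} \approx -5.3438$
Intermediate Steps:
$X = 0$ ($X = 4 \cdot 0 = 0$)
$d{\left(G \right)} = \frac{57}{8}$ ($d{\left(G \right)} = -8 + \frac{\left(6 + 5\right)^{2}}{8} = -8 + \frac{11^{2}}{8} = -8 + \frac{1}{8} \cdot 121 = -8 + \frac{121}{8} = \frac{57}{8}$)
$d{\left(X \right)} Q{\left(l \right)} = \frac{57 \frac{3}{-4}}{8} = \frac{57 \cdot 3 \left(- \frac{1}{4}\right)}{8} = \frac{57}{8} \left(- \frac{3}{4}\right) = - \frac{171}{32}$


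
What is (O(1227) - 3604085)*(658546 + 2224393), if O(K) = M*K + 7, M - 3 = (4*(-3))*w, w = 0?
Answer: -10379724926783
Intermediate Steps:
M = 3 (M = 3 + (4*(-3))*0 = 3 - 12*0 = 3 + 0 = 3)
O(K) = 7 + 3*K (O(K) = 3*K + 7 = 7 + 3*K)
(O(1227) - 3604085)*(658546 + 2224393) = ((7 + 3*1227) - 3604085)*(658546 + 2224393) = ((7 + 3681) - 3604085)*2882939 = (3688 - 3604085)*2882939 = -3600397*2882939 = -10379724926783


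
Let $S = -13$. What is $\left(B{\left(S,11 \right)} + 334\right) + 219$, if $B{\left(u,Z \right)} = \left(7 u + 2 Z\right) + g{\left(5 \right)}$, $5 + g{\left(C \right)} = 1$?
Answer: $480$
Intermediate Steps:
$g{\left(C \right)} = -4$ ($g{\left(C \right)} = -5 + 1 = -4$)
$B{\left(u,Z \right)} = -4 + 2 Z + 7 u$ ($B{\left(u,Z \right)} = \left(7 u + 2 Z\right) - 4 = \left(2 Z + 7 u\right) - 4 = -4 + 2 Z + 7 u$)
$\left(B{\left(S,11 \right)} + 334\right) + 219 = \left(\left(-4 + 2 \cdot 11 + 7 \left(-13\right)\right) + 334\right) + 219 = \left(\left(-4 + 22 - 91\right) + 334\right) + 219 = \left(-73 + 334\right) + 219 = 261 + 219 = 480$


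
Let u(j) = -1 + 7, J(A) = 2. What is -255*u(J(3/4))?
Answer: -1530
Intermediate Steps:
u(j) = 6
-255*u(J(3/4)) = -255*6 = -1530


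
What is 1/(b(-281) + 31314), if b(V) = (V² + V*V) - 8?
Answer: 1/189228 ≈ 5.2846e-6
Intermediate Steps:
b(V) = -8 + 2*V² (b(V) = (V² + V²) - 8 = 2*V² - 8 = -8 + 2*V²)
1/(b(-281) + 31314) = 1/((-8 + 2*(-281)²) + 31314) = 1/((-8 + 2*78961) + 31314) = 1/((-8 + 157922) + 31314) = 1/(157914 + 31314) = 1/189228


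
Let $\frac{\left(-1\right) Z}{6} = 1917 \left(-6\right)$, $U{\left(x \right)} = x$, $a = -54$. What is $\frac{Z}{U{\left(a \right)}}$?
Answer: $-1278$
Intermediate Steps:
$Z = 69012$ ($Z = - 6 \cdot 1917 \left(-6\right) = \left(-6\right) \left(-11502\right) = 69012$)
$\frac{Z}{U{\left(a \right)}} = \frac{69012}{-54} = 69012 \left(- \frac{1}{54}\right) = -1278$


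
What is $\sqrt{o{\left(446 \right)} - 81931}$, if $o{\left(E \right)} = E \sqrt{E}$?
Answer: $\sqrt{-81931 + 446 \sqrt{446}} \approx 269.28 i$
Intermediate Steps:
$o{\left(E \right)} = E^{\frac{3}{2}}$
$\sqrt{o{\left(446 \right)} - 81931} = \sqrt{446^{\frac{3}{2}} - 81931} = \sqrt{446 \sqrt{446} - 81931} = \sqrt{-81931 + 446 \sqrt{446}}$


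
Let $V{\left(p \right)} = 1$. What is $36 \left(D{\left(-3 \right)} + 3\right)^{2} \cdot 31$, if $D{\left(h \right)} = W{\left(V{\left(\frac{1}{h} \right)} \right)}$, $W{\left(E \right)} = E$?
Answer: $17856$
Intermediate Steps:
$D{\left(h \right)} = 1$
$36 \left(D{\left(-3 \right)} + 3\right)^{2} \cdot 31 = 36 \left(1 + 3\right)^{2} \cdot 31 = 36 \cdot 4^{2} \cdot 31 = 36 \cdot 16 \cdot 31 = 576 \cdot 31 = 17856$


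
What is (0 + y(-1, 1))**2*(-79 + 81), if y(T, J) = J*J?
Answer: 2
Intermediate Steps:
y(T, J) = J**2
(0 + y(-1, 1))**2*(-79 + 81) = (0 + 1**2)**2*(-79 + 81) = (0 + 1)**2*2 = 1**2*2 = 1*2 = 2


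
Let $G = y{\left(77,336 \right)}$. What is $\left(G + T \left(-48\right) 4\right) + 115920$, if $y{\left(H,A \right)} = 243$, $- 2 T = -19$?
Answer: $114339$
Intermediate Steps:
$T = \frac{19}{2}$ ($T = \left(- \frac{1}{2}\right) \left(-19\right) = \frac{19}{2} \approx 9.5$)
$G = 243$
$\left(G + T \left(-48\right) 4\right) + 115920 = \left(243 + \frac{19}{2} \left(-48\right) 4\right) + 115920 = \left(243 - 1824\right) + 115920 = -1581 + 115920 = 114339$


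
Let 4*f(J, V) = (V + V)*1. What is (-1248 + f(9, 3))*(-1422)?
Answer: 1772523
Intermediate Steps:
f(J, V) = V/2 (f(J, V) = ((V + V)*1)/4 = ((2*V)*1)/4 = (2*V)/4 = V/2)
(-1248 + f(9, 3))*(-1422) = (-1248 + (1/2)*3)*(-1422) = (-1248 + 3/2)*(-1422) = -2493/2*(-1422) = 1772523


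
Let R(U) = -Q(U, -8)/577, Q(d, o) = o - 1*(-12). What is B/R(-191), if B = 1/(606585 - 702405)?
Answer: 577/383280 ≈ 0.0015054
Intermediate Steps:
Q(d, o) = 12 + o (Q(d, o) = o + 12 = 12 + o)
B = -1/95820 (B = 1/(-95820) = -1/95820 ≈ -1.0436e-5)
R(U) = -4/577 (R(U) = -(12 - 8)/577 = -4/577)
B/R(-191) = -1/(95820*(-4/577)) = -1/95820*(-577/4) = 577/383280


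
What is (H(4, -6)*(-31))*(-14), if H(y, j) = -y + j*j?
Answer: 13888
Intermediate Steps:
H(y, j) = j² - y (H(y, j) = -y + j² = j² - y)
(H(4, -6)*(-31))*(-14) = (((-6)² - 1*4)*(-31))*(-14) = ((36 - 4)*(-31))*(-14) = (32*(-31))*(-14) = -992*(-14) = 13888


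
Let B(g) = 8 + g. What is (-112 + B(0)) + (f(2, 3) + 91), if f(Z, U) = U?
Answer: -10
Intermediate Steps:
(-112 + B(0)) + (f(2, 3) + 91) = (-112 + (8 + 0)) + (3 + 91) = (-112 + 8) + 94 = -104 + 94 = -10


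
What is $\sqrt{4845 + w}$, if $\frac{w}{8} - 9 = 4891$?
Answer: $\sqrt{44045} \approx 209.87$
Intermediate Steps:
$w = 39200$ ($w = 72 + 8 \cdot 4891 = 72 + 39128 = 39200$)
$\sqrt{4845 + w} = \sqrt{4845 + 39200} = \sqrt{44045}$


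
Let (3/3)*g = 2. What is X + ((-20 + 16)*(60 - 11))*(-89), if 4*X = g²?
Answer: 17445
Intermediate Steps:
g = 2
X = 1 (X = (¼)*2² = (¼)*4 = 1)
X + ((-20 + 16)*(60 - 11))*(-89) = 1 + ((-20 + 16)*(60 - 11))*(-89) = 1 - 4*49*(-89) = 1 - 196*(-89) = 1 + 17444 = 17445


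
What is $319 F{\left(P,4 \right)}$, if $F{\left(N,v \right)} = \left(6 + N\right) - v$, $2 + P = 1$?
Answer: $319$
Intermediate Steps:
$P = -1$ ($P = -2 + 1 = -1$)
$F{\left(N,v \right)} = 6 + N - v$
$319 F{\left(P,4 \right)} = 319 \left(6 - 1 - 4\right) = 319 \cdot 1 = 319$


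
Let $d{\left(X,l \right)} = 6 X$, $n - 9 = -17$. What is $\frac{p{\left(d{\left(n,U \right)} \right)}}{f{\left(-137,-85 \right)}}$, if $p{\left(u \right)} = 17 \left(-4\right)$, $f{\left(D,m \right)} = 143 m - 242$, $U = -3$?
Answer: $\frac{68}{12397} \approx 0.0054852$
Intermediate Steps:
$n = -8$ ($n = 9 - 17 = -8$)
$f{\left(D,m \right)} = -242 + 143 m$
$p{\left(u \right)} = -68$
$\frac{p{\left(d{\left(n,U \right)} \right)}}{f{\left(-137,-85 \right)}} = - \frac{68}{-242 + 143 \left(-85\right)} = - \frac{68}{-242 - 12155} = - \frac{68}{-12397} = \left(-68\right) \left(- \frac{1}{12397}\right) = \frac{68}{12397}$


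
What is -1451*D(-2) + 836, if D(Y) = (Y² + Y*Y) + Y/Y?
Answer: -12223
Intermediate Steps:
D(Y) = 1 + 2*Y² (D(Y) = (Y² + Y²) + 1 = 2*Y² + 1 = 1 + 2*Y²)
-1451*D(-2) + 836 = -1451*(1 + 2*(-2)²) + 836 = -1451*(1 + 2*4) + 836 = -1451*(1 + 8) + 836 = -1451*9 + 836 = -13059 + 836 = -12223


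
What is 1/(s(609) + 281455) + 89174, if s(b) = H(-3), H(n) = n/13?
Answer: 326279818701/3658912 ≈ 89174.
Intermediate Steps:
H(n) = n/13 (H(n) = n*(1/13) = n/13)
s(b) = -3/13 (s(b) = (1/13)*(-3) = -3/13)
1/(s(609) + 281455) + 89174 = 1/(-3/13 + 281455) + 89174 = 1/(3658912/13) + 89174 = 13/3658912 + 89174 = 326279818701/3658912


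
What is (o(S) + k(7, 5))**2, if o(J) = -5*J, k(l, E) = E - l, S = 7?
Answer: 1369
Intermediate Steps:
(o(S) + k(7, 5))**2 = (-5*7 + (5 - 1*7))**2 = (-35 + (5 - 7))**2 = (-35 - 2)**2 = (-37)**2 = 1369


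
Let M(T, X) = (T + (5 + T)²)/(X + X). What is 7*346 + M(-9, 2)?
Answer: 9695/4 ≈ 2423.8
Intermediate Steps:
M(T, X) = (T + (5 + T)²)/(2*X) (M(T, X) = (T + (5 + T)²)/((2*X)) = (T + (5 + T)²)*(1/(2*X)) = (T + (5 + T)²)/(2*X))
7*346 + M(-9, 2) = 7*346 + (½)*(-9 + (5 - 9)²)/2 = 2422 + (½)*(½)*(-9 + (-4)²) = 2422 + (½)*(½)*(-9 + 16) = 2422 + (½)*(½)*7 = 2422 + 7/4 = 9695/4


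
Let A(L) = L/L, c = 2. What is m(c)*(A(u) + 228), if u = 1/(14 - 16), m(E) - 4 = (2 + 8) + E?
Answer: 3664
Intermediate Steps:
m(E) = 14 + E (m(E) = 4 + ((2 + 8) + E) = 4 + (10 + E) = 14 + E)
u = -½ (u = 1/(-2) = -½ ≈ -0.50000)
A(L) = 1
m(c)*(A(u) + 228) = (14 + 2)*(1 + 228) = 16*229 = 3664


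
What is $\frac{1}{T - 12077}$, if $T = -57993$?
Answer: $- \frac{1}{70070} \approx -1.4271 \cdot 10^{-5}$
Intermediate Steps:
$\frac{1}{T - 12077} = \frac{1}{-57993 - 12077} = \frac{1}{-70070} = - \frac{1}{70070}$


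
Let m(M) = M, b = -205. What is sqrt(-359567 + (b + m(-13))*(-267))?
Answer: I*sqrt(301361) ≈ 548.96*I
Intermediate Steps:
sqrt(-359567 + (b + m(-13))*(-267)) = sqrt(-359567 + (-205 - 13)*(-267)) = sqrt(-359567 - 218*(-267)) = sqrt(-359567 + 58206) = sqrt(-301361) = I*sqrt(301361)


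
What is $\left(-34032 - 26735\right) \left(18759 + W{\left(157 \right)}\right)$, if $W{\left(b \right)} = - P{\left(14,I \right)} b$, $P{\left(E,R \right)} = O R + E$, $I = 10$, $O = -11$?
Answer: $-2055808377$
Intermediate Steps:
$P{\left(E,R \right)} = E - 11 R$ ($P{\left(E,R \right)} = - 11 R + E = E - 11 R$)
$W{\left(b \right)} = 96 b$ ($W{\left(b \right)} = - \left(14 - 110\right) b = - \left(-96\right) b = 96 b$)
$\left(-34032 - 26735\right) \left(18759 + W{\left(157 \right)}\right) = \left(-34032 - 26735\right) \left(18759 + 96 \cdot 157\right) = - 60767 \left(18759 + 15072\right) = \left(-60767\right) 33831 = -2055808377$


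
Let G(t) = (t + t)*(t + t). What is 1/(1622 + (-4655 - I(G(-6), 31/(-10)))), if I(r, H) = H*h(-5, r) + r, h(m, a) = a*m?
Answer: -1/5409 ≈ -0.00018488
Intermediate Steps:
G(t) = 4*t² (G(t) = (2*t)*(2*t) = 4*t²)
I(r, H) = r - 5*H*r (I(r, H) = H*(r*(-5)) + r = H*(-5*r) + r = -5*H*r + r = r - 5*H*r)
1/(1622 + (-4655 - I(G(-6), 31/(-10)))) = 1/(1622 + (-4655 - 4*(-6)²*(1 - 155/(-10)))) = 1/(1622 + (-4655 - 4*36*(1 - 155*(-1)/10))) = 1/(1622 + (-4655 - 144*(1 - 5*(-31/10)))) = 1/(1622 + (-4655 - 144*(1 + 31/2))) = 1/(1622 + (-4655 - 144*33/2)) = 1/(1622 + (-4655 - 1*2376)) = 1/(1622 + (-4655 - 2376)) = 1/(1622 - 7031) = 1/(-5409) = -1/5409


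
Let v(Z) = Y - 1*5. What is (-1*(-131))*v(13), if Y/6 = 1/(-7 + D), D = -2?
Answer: -2227/3 ≈ -742.33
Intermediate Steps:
Y = -⅔ (Y = 6/(-7 - 2) = 6/(-9) = 6*(-⅑) = -⅔ ≈ -0.66667)
v(Z) = -17/3 (v(Z) = -⅔ - 1*5 = -⅔ - 5 = -17/3)
(-1*(-131))*v(13) = -1*(-131)*(-17/3) = 131*(-17/3) = -2227/3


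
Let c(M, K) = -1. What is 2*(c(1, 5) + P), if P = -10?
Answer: -22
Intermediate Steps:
2*(c(1, 5) + P) = 2*(-1 - 10) = 2*(-11) = -22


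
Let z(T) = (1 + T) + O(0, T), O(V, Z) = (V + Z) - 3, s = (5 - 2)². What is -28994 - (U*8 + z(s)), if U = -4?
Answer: -28978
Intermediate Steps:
s = 9 (s = 3² = 9)
O(V, Z) = -3 + V + Z
z(T) = -2 + 2*T (z(T) = (1 + T) + (-3 + 0 + T) = (1 + T) + (-3 + T) = -2 + 2*T)
-28994 - (U*8 + z(s)) = -28994 - (-4*8 + (-2 + 2*9)) = -28994 - (-32 + (-2 + 18)) = -28994 - (-32 + 16) = -28994 - 1*(-16) = -28994 + 16 = -28978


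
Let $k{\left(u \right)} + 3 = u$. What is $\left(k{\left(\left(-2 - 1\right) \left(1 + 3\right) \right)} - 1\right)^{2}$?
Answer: $256$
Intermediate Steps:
$k{\left(u \right)} = -3 + u$
$\left(k{\left(\left(-2 - 1\right) \left(1 + 3\right) \right)} - 1\right)^{2} = \left(\left(-3 + \left(-2 - 1\right) \left(1 + 3\right)\right) - 1\right)^{2} = \left(\left(-3 - 12\right) - 1\right)^{2} = \left(-15 - 1\right)^{2} = \left(-16\right)^{2} = 256$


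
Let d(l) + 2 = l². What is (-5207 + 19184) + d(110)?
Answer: 26075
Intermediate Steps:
d(l) = -2 + l²
(-5207 + 19184) + d(110) = (-5207 + 19184) + (-2 + 110²) = 13977 + (-2 + 12100) = 13977 + 12098 = 26075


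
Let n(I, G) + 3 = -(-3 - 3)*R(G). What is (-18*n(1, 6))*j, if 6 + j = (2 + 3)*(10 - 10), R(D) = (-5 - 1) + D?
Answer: -324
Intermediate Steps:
R(D) = -6 + D
j = -6 (j = -6 + (2 + 3)*(10 - 10) = -6 + 5*0 = -6 + 0 = -6)
n(I, G) = -39 + 6*G (n(I, G) = -3 - (-3 - 3)*(-6 + G) = -3 - (-6)*(-6 + G) = -3 - (36 - 6*G) = -3 + (-36 + 6*G) = -39 + 6*G)
(-18*n(1, 6))*j = -18*(-39 + 6*6)*(-6) = -18*(-39 + 36)*(-6) = -18*(-3)*(-6) = 54*(-6) = -324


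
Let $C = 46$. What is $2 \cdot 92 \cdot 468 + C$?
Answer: $86158$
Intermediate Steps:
$2 \cdot 92 \cdot 468 + C = 2 \cdot 92 \cdot 468 + 46 = 184 \cdot 468 + 46 = 86112 + 46 = 86158$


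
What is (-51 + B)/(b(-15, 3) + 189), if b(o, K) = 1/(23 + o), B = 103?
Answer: 416/1513 ≈ 0.27495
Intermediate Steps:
(-51 + B)/(b(-15, 3) + 189) = (-51 + 103)/(1/(23 - 15) + 189) = 52/(1/8 + 189) = 52/(1513/8) = 52*(8/1513) = 416/1513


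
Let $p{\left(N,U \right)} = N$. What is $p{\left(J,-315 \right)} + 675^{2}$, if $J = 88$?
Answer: $455713$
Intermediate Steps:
$p{\left(J,-315 \right)} + 675^{2} = 88 + 675^{2} = 88 + 455625 = 455713$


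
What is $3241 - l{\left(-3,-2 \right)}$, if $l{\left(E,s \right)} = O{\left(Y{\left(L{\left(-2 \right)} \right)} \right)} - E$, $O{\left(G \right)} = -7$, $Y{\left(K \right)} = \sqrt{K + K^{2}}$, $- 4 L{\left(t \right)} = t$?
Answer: $3245$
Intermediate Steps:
$L{\left(t \right)} = - \frac{t}{4}$
$l{\left(E,s \right)} = -7 - E$
$3241 - l{\left(-3,-2 \right)} = 3241 - \left(-7 - -3\right) = 3241 - \left(-7 + 3\right) = 3241 - -4 = 3241 + 4 = 3245$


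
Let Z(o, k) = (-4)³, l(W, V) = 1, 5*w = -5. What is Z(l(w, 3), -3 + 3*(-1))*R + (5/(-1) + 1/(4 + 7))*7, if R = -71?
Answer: 49606/11 ≈ 4509.6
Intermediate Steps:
w = -1 (w = (⅕)*(-5) = -1)
Z(o, k) = -64
Z(l(w, 3), -3 + 3*(-1))*R + (5/(-1) + 1/(4 + 7))*7 = -64*(-71) + (5/(-1) + 1/(4 + 7))*7 = 4544 + (5*(-1) + 1/11)*7 = 4544 + (-5 + 1/11)*7 = 4544 - 54/11*7 = 4544 - 378/11 = 49606/11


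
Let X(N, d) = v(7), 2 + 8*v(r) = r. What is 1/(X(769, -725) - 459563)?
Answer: -8/3676499 ≈ -2.1760e-6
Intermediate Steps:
v(r) = -1/4 + r/8
X(N, d) = 5/8 (X(N, d) = -1/4 + (1/8)*7 = -1/4 + 7/8 = 5/8)
1/(X(769, -725) - 459563) = 1/(5/8 - 459563) = 1/(-3676499/8) = -8/3676499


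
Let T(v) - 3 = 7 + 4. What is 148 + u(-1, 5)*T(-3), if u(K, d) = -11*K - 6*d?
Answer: -118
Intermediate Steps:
T(v) = 14 (T(v) = 3 + (7 + 4) = 3 + 11 = 14)
148 + u(-1, 5)*T(-3) = 148 + (-11*(-1) - 6*5)*14 = 148 + (11 - 30)*14 = 148 - 19*14 = 148 - 266 = -118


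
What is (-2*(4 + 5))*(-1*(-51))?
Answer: -918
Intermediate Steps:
(-2*(4 + 5))*(-1*(-51)) = -2*9*51 = -18*51 = -918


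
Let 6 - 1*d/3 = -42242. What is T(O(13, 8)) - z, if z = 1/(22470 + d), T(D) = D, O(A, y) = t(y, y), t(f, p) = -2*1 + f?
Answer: 895283/149214 ≈ 6.0000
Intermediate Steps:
t(f, p) = -2 + f
O(A, y) = -2 + y
d = 126744 (d = 18 - 3*(-42242) = 18 + 126726 = 126744)
z = 1/149214 (z = 1/(22470 + 126744) = 1/149214 ≈ 6.7018e-6)
T(O(13, 8)) - z = (-2 + 8) - 1*1/149214 = 6 - 1/149214 = 895283/149214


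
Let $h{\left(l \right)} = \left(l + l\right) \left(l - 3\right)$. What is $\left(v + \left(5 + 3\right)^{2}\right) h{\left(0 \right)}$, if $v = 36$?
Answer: $0$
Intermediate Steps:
$h{\left(l \right)} = 2 l \left(-3 + l\right)$
$\left(v + \left(5 + 3\right)^{2}\right) h{\left(0 \right)} = \left(36 + \left(5 + 3\right)^{2}\right) 2 \cdot 0 \left(-3 + 0\right) = \left(36 + 8^{2}\right) 2 \cdot 0 \left(-3\right) = \left(36 + 64\right) 0 = 100 \cdot 0 = 0$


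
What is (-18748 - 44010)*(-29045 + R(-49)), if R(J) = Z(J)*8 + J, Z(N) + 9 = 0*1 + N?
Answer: 1855000964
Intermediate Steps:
Z(N) = -9 + N (Z(N) = -9 + (0*1 + N) = -9 + (0 + N) = -9 + N)
R(J) = -72 + 9*J (R(J) = (-9 + J)*8 + J = (-72 + 8*J) + J = -72 + 9*J)
(-18748 - 44010)*(-29045 + R(-49)) = (-18748 - 44010)*(-29045 + (-72 + 9*(-49))) = -62758*(-29045 + (-72 - 441)) = -62758*(-29045 - 513) = -62758*(-29558) = 1855000964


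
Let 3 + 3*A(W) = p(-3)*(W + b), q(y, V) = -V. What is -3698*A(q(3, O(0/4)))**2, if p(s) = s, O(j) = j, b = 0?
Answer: -3698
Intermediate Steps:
A(W) = -1 - W (A(W) = -1 + (-3*(W + 0))/3 = -1 + (-3*W)/3 = -1 - W)
-3698*A(q(3, O(0/4)))**2 = -3698*(-1 - (-1)*0/4)**2 = -3698*(-1 - (-1)*0*(1/4))**2 = -3698*(-1 - (-1)*0)**2 = -3698*(-1 - 1*0)**2 = -3698*(-1 + 0)**2 = -3698*(-1)**2 = -3698*1 = -3698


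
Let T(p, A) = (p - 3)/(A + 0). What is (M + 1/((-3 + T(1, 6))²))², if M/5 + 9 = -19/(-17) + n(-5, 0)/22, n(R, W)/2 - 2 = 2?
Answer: 491845534489/349690000 ≈ 1406.5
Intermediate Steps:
T(p, A) = (-3 + p)/A
n(R, W) = 8 (n(R, W) = 4 + 2*2 = 4 + 4 = 8)
M = -7030/187 (M = -45 + 5*(-19/(-17) + 8/22) = -45 + 5*(-19*(-1/17) + 8*(1/22)) = -45 + 5*(19/17 + 4/11) = -45 + 5*(277/187) = -45 + 1385/187 = -7030/187 ≈ -37.594)
(M + 1/((-3 + T(1, 6))²))² = (-7030/187 + 1/((-3 + (-3 + 1)/6)²))² = (-7030/187 + 1/((-3 + (⅙)*(-2))²))² = (-7030/187 + 1/((-3 - ⅓)²))² = (-7030/187 + 1/((-10/3)²))² = (-7030/187 + 1/(100/9))² = (-7030/187 + 9/100)² = (-701317/18700)² = 491845534489/349690000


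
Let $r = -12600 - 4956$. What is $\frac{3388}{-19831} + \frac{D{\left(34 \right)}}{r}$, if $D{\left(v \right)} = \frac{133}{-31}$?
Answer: $- \frac{1977695}{11592636} \approx -0.1706$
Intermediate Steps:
$r = -17556$ ($r = -12600 - 4956 = -17556$)
$D{\left(v \right)} = - \frac{133}{31}$ ($D{\left(v \right)} = 133 \left(- \frac{1}{31}\right) = - \frac{133}{31}$)
$\frac{3388}{-19831} + \frac{D{\left(34 \right)}}{r} = \frac{3388}{-19831} - \frac{133}{31 \left(-17556\right)} = 3388 \left(- \frac{1}{19831}\right) - - \frac{1}{4092} = - \frac{484}{2833} + \frac{1}{4092} = - \frac{1977695}{11592636}$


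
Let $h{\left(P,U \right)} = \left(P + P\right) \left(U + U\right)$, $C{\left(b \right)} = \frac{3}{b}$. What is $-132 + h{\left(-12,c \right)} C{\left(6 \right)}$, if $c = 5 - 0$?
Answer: $-252$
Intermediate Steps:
$c = 5$ ($c = 5 + 0 = 5$)
$h{\left(P,U \right)} = 4 P U$ ($h{\left(P,U \right)} = 2 P 2 U = 4 P U$)
$-132 + h{\left(-12,c \right)} C{\left(6 \right)} = -132 + 4 \left(-12\right) 5 \cdot \frac{3}{6} = -132 - 240 \cdot 3 \cdot \frac{1}{6} = -132 - 120 = -252$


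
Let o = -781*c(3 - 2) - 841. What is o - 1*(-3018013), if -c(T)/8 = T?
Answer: 3023420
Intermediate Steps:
c(T) = -8*T
o = 5407 (o = -(-6248)*(3 - 2) - 841 = -(-6248) - 841 = -781*(-8) - 841 = 6248 - 841 = 5407)
o - 1*(-3018013) = 5407 - 1*(-3018013) = 5407 + 3018013 = 3023420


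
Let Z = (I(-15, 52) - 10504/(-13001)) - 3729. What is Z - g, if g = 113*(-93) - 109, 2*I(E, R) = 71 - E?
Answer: 90133436/13001 ≈ 6932.8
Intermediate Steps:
I(E, R) = 71/2 - E/2 (I(E, R) = (71 - E)/2 = 71/2 - E/2)
g = -10618 (g = -10509 - 109 = -10618)
Z = -47911182/13001 (Z = ((71/2 - 1/2*(-15)) - 10504/(-13001)) - 3729 = ((71/2 + 15/2) - 10504*(-1/13001)) - 3729 = (43 + 10504/13001) - 3729 = 569547/13001 - 3729 = -47911182/13001 ≈ -3685.2)
Z - g = -47911182/13001 - 1*(-10618) = -47911182/13001 + 10618 = 90133436/13001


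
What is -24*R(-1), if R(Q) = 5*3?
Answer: -360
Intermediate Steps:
R(Q) = 15
-24*R(-1) = -24*15 = -360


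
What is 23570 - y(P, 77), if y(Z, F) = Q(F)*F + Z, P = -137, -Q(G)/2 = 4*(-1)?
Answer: 23091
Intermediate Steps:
Q(G) = 8 (Q(G) = -8*(-1) = -2*(-4) = 8)
y(Z, F) = Z + 8*F (y(Z, F) = 8*F + Z = Z + 8*F)
23570 - y(P, 77) = 23570 - (-137 + 8*77) = 23570 - (-137 + 616) = 23570 - 1*479 = 23570 - 479 = 23091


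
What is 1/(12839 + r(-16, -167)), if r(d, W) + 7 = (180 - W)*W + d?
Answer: -1/45133 ≈ -2.2157e-5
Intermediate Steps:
r(d, W) = -7 + d + W*(180 - W) (r(d, W) = -7 + ((180 - W)*W + d) = -7 + (W*(180 - W) + d) = -7 + (d + W*(180 - W)) = -7 + d + W*(180 - W))
1/(12839 + r(-16, -167)) = 1/(12839 + (-7 - 16 - 1*(-167)² + 180*(-167))) = 1/(12839 + (-7 - 16 - 1*27889 - 30060)) = 1/(12839 + (-7 - 16 - 27889 - 30060)) = 1/(12839 - 57972) = 1/(-45133) = -1/45133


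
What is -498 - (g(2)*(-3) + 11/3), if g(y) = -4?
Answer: -1541/3 ≈ -513.67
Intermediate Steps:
-498 - (g(2)*(-3) + 11/3) = -498 - (-4*(-3) + 11/3) = -498 - (12 + 11*(⅓)) = -498 - (12 + 11/3) = -498 - 1*47/3 = -498 - 47/3 = -1541/3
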